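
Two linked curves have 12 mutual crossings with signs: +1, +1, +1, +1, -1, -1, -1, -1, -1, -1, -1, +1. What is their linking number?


Step 1: Count positive crossings: 5
Step 2: Count negative crossings: 7
Step 3: Sum of signs = 5 - 7 = -2
Step 4: Linking number = sum/2 = -2/2 = -1

-1


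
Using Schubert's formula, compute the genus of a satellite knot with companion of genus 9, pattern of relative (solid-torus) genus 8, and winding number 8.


Schubert: g(satellite) = g_rel(pattern) + |winding| * g(companion),
where g_rel(pattern) is the genus of the pattern relative to the solid torus.
= 8 + 8 * 9
= 8 + 72 = 80

80


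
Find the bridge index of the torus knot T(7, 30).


The bridge number of T(p,q) is min(p,q).
min(7, 30) = 7

7


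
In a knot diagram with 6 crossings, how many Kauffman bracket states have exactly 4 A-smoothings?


We choose which 4 of 6 crossings get A-smoothings.
C(6, 4) = 6! / (4! * 2!)
= 15

15


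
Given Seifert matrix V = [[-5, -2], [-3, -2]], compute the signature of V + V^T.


Step 1: V + V^T = [[-10, -5], [-5, -4]]
Step 2: trace = -14, det = 15
Step 3: Discriminant = (-14)^2 - 4*15 = 136
Step 4: Eigenvalues: -1.16905, -12.831
Step 5: Signature = (# positive eigenvalues) - (# negative eigenvalues) = -2

-2


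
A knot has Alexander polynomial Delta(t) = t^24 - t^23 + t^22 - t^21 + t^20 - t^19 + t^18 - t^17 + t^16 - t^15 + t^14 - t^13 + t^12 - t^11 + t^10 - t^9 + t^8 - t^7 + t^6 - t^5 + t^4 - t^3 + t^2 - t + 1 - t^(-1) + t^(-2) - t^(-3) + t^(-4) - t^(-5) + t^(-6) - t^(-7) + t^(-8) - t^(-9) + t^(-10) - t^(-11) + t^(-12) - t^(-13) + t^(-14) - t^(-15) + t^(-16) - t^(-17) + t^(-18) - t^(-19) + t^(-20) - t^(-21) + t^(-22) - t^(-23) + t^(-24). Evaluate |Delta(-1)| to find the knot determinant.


Step 1: The polynomial has 49 terms with alternating signs, exponents from 24 down to -24.
Step 2: Substitute t = -1. The i-th term has coefficient (-1)^i and exponent (m-i),
  so its value is (-1)^i * (-1)^(m-i) = (-1)^m = 1 for every i.
Step 3: All 49 terms equal 1, so Delta(-1) = 49 * (1) = 49
Step 4: |Delta(-1)| = 49

49


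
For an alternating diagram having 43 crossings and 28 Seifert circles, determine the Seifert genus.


For alternating knots, g = (c - s + 1)/2.
= (43 - 28 + 1)/2
= 16/2 = 8

8


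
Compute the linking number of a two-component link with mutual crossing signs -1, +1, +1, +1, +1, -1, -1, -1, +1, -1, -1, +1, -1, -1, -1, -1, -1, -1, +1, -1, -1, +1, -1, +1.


Step 1: Count positive crossings: 9
Step 2: Count negative crossings: 15
Step 3: Sum of signs = 9 - 15 = -6
Step 4: Linking number = sum/2 = -6/2 = -3

-3


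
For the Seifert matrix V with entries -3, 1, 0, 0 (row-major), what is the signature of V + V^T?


Step 1: V + V^T = [[-6, 1], [1, 0]]
Step 2: trace = -6, det = -1
Step 3: Discriminant = (-6)^2 - 4*(-1) = 40
Step 4: Eigenvalues: 0.162278, -6.16228
Step 5: Signature = (# positive eigenvalues) - (# negative eigenvalues) = 0

0


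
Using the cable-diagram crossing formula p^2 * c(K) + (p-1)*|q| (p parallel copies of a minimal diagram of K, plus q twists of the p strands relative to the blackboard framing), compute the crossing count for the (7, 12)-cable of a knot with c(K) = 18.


Step 1: Each of the c(K) crossings of the companion diagram becomes p*p = p^2 crossings among the p parallel strands, and each of the |q| twists s_1 s_2 ... s_(p-1) adds (p-1) crossings.
  Crossings = p^2 * c(K) + (p-1)*|q|
Step 2: = 7^2 * 18 + (7-1)*12
Step 3: = 49*18 + 6*12
Step 4: = 882 + 72 = 954

954


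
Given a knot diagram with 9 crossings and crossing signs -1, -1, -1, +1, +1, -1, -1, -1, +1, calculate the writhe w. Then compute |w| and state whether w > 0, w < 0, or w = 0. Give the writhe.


Step 1: Count positive crossings (+1).
Positive crossings: 3
Step 2: Count negative crossings (-1).
Negative crossings: 6
Step 3: Writhe = (positive) - (negative)
w = 3 - 6 = -3
Step 4: |w| = 3, and w is negative

-3


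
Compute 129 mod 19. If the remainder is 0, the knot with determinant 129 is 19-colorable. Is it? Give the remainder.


Step 1: A knot is p-colorable if and only if p divides its determinant.
Step 2: Compute 129 mod 19.
129 = 6 * 19 + 15
Step 3: 129 mod 19 = 15
Step 4: The knot is 19-colorable: no

15


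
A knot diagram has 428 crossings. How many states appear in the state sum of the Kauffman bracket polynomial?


Each crossing contributes 2 choices (A-smoothing or B-smoothing).
Total states = 2^428 = 693167423530203714894603546035770925859109268843954143792619895153655326951406405759993601526034894524347802740350892957243539456

693167423530203714894603546035770925859109268843954143792619895153655326951406405759993601526034894524347802740350892957243539456


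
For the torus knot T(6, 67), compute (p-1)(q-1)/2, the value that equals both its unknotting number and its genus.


For a torus knot T(p,q), both the unknotting number and genus equal (p-1)(q-1)/2.
= (6-1)(67-1)/2
= 5*66/2
= 330/2 = 165

165


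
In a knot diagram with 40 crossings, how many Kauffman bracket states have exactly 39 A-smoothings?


We choose which 39 of 40 crossings get A-smoothings.
C(40, 39) = 40! / (39! * 1!)
= 40

40


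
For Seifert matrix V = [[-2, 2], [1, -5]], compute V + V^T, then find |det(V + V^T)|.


Step 1: Form V + V^T where V = [[-2, 2], [1, -5]]
  V^T = [[-2, 1], [2, -5]]
  V + V^T = [[-4, 3], [3, -10]]
Step 2: det(V + V^T) = (-4)*(-10) - 3*3
  = 40 - 9 = 31
Step 3: Knot determinant = |det(V + V^T)| = |31| = 31

31


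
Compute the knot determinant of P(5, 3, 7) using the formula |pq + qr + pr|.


Step 1: Compute pq + qr + pr.
pq = 5*3 = 15
qr = 3*7 = 21
pr = 5*7 = 35
pq + qr + pr = 15 + 21 + 35 = 71
Step 2: Take absolute value.
det(P(5,3,7)) = |71| = 71

71


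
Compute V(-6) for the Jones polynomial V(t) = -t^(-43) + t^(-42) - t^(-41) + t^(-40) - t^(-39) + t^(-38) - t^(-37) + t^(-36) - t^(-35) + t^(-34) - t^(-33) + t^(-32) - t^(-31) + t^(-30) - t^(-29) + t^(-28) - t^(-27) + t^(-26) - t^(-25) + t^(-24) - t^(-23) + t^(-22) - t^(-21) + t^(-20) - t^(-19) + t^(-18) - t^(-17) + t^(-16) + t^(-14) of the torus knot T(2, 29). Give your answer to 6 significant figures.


Substituting t = -6 into V(t) = -t^(-43) + t^(-42) - t^(-41) + t^(-40) - t^(-39) + t^(-38) - t^(-37) + t^(-36) - t^(-35) + t^(-34) - t^(-33) + t^(-32) - t^(-31) + t^(-30) - t^(-29) + t^(-28) - t^(-27) + t^(-26) - t^(-25) + t^(-24) - t^(-23) + t^(-22) - t^(-21) + t^(-20) - t^(-19) + t^(-18) - t^(-17) + t^(-16) + t^(-14):
  (-)t^(-43) = 3.46335e-34
  (+)t^(-42) = 2.07801e-33
  (-)t^(-41) = 1.24681e-32
  (+)t^(-40) = 7.48083e-32
  (-)t^(-39) = 4.4885e-31
  (+)t^(-38) = 2.6931e-30
  (-)t^(-37) = 1.61586e-29
  (+)t^(-36) = 9.69516e-29
  (-)t^(-35) = 5.8171e-28
  (+)t^(-34) = 3.49026e-27
  (-)t^(-33) = 2.09415e-26
  (+)t^(-32) = 1.25649e-25
  (-)t^(-31) = 7.53896e-25
  (+)t^(-30) = 4.52337e-24
  (-)t^(-29) = 2.71402e-23
  (+)t^(-28) = 1.62841e-22
  (-)t^(-27) = 9.77049e-22
  (+)t^(-26) = 5.86229e-21
  (-)t^(-25) = 3.51738e-20
  (+)t^(-24) = 2.11043e-19
  (-)t^(-23) = 1.26626e-18
  (+)t^(-22) = 7.59753e-18
  (-)t^(-21) = 4.55852e-17
  (+)t^(-20) = 2.73511e-16
  (-)t^(-19) = 1.64107e-15
  (+)t^(-18) = 9.8464e-15
  (-)t^(-17) = 5.90784e-14
  (+)t^(-16) = 3.5447e-13
  (+)t^(-14) = 1.27609e-11
Sum = (3.46335e-34) + (2.07801e-33) + (1.24681e-32) + (7.48083e-32) + (4.4885e-31) + (2.6931e-30) + (1.61586e-29) + (9.69516e-29) + (5.8171e-28) + (3.49026e-27) + (2.09415e-26) + (1.25649e-25) + (7.53896e-25) + (4.52337e-24) + (2.71402e-23) + (1.62841e-22) + (9.77049e-22) + (5.86229e-21) + (3.51738e-20) + (2.11043e-19) + (1.26626e-18) + (7.59753e-18) + (4.55852e-17) + (2.73511e-16) + (1.64107e-15) + (9.8464e-15) + (5.90784e-14) + (3.5447e-13) + (1.27609e-11)
= 1.318629944e-11
Rounded to 6 significant figures: 1.31863e-11

1.31863e-11


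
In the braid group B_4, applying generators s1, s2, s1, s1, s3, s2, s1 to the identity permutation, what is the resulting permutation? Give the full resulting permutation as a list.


Starting with identity [1, 2, 3, 4].
Apply generators in sequence:
  After s1: [2, 1, 3, 4]
  After s2: [2, 3, 1, 4]
  After s1: [3, 2, 1, 4]
  After s1: [2, 3, 1, 4]
  After s3: [2, 3, 4, 1]
  After s2: [2, 4, 3, 1]
  After s1: [4, 2, 3, 1]
Final permutation: [4, 2, 3, 1]

[4, 2, 3, 1]


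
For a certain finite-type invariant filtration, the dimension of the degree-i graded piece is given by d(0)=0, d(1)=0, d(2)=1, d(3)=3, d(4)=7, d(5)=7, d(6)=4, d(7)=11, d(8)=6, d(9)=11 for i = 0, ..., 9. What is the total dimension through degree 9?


Total dimension = d(0) + d(1) + ... + d(9)
= 0 + 0 + 1 + 3 + 7 + 7 + 4 + 11 + 6 + 11
= 50

50


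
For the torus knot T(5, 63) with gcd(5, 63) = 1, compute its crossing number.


For a torus knot T(p, q) with gcd(p,q)=1,
the crossing number is min(p*(q-1), q*(p-1)).
p*(q-1) = 5*62 = 310
q*(p-1) = 63*4 = 252
min(310, 252) = 252

252


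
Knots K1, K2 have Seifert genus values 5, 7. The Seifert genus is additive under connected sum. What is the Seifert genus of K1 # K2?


The Seifert genus is additive under connected sum.
Seifert genus(K1 # K2) = (5) + (7)
= 12

12


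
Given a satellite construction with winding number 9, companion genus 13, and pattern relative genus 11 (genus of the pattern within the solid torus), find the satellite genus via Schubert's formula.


Schubert: g(satellite) = g_rel(pattern) + |winding| * g(companion),
where g_rel(pattern) is the genus of the pattern relative to the solid torus.
= 11 + 9 * 13
= 11 + 117 = 128

128


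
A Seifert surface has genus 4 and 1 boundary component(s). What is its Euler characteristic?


chi = 2 - 2g - b
= 2 - 2*4 - 1
= 2 - 8 - 1 = -7

-7


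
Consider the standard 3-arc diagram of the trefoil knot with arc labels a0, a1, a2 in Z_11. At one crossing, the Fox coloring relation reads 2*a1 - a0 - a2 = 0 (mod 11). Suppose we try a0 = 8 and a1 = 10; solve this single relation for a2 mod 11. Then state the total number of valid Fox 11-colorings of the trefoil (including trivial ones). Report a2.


Step 1: Apply the given crossing relation 2*a1 - a0 - a2 = 0 (mod 11).
  a2 = 2*a1 - a0 mod 11
  a2 = 2*10 - 8 mod 11
  a2 = 20 - 8 mod 11
  a2 = 12 mod 11 = 1
Step 2: The trefoil has determinant 3.
  Number of Fox p-colorings (p prime) is p^2 if p = 3, else p.
  Since 11 does not divide 3, only trivial (constant) colorings exist.
  (So the trial a0 = 8, a1 = 10 with a0 != a1 does NOT extend to a valid coloring of the whole trefoil: the other two crossing relations require 3*(a1 - a0) = 0 (mod 11), which fails.)
  Total colorings = 11
Step 3: a2 = 1, total Fox 11-colorings = 11

1


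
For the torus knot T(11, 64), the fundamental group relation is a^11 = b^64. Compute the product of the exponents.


The relation is a^11 = b^64.
Product of exponents = 11 * 64
= 704

704


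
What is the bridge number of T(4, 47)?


The bridge number of T(p,q) is min(p,q).
min(4, 47) = 4

4


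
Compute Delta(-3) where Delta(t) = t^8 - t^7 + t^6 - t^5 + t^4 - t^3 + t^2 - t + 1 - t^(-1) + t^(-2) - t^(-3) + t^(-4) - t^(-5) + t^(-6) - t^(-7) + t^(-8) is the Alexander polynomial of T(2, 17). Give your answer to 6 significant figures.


Substituting t = -3 into Delta(t) = t^8 - t^7 + t^6 - t^5 + t^4 - t^3 + t^2 - t + 1 - t^(-1) + t^(-2) - t^(-3) + t^(-4) - t^(-5) + t^(-6) - t^(-7) + t^(-8):
Term values: (6561) + (2187) + (729) + (243) + (81) + (27) + (9) + (3) + (1) + (0.333333) + (0.111111) + (0.037037) + (0.0123457) + (0.00411523) + (0.00137174) + (0.000457247) + (0.000152416)
Sum = 9841.499924
Rounded to 6 significant figures: 9841.5

9841.5


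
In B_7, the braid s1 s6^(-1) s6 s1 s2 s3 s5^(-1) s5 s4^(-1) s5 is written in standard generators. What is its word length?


The word length counts the number of generators (including inverses).
Listing each generator: s1, s6^(-1), s6, s1, s2, s3, s5^(-1), s5, s4^(-1), s5
There are 10 generators in this braid word.

10


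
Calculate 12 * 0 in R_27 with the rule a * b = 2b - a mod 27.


12 * 0 = 2*0 - 12 mod 27
= 0 - 12 mod 27
= -12 mod 27 = 15

15


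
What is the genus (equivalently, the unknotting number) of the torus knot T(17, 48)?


For a torus knot T(p,q), both the unknotting number and genus equal (p-1)(q-1)/2.
= (17-1)(48-1)/2
= 16*47/2
= 752/2 = 376

376


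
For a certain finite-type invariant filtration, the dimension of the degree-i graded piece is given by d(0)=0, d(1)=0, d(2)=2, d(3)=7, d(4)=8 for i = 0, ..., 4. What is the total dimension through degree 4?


Total dimension = d(0) + d(1) + ... + d(4)
= 0 + 0 + 2 + 7 + 8
= 17

17


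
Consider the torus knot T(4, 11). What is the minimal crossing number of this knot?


For a torus knot T(p, q) with gcd(p,q)=1,
the crossing number is min(p*(q-1), q*(p-1)).
p*(q-1) = 4*10 = 40
q*(p-1) = 11*3 = 33
min(40, 33) = 33

33


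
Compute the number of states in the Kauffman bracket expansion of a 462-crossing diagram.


Each crossing contributes 2 choices (A-smoothing or B-smoothing).
Total states = 2^462 = 11908525658859223294760121268437066290850060053501019099651935423375594096449911575776314174894302258147533153997065059263030913083222523904

11908525658859223294760121268437066290850060053501019099651935423375594096449911575776314174894302258147533153997065059263030913083222523904


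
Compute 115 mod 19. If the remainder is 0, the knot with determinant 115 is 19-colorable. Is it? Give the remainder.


Step 1: A knot is p-colorable if and only if p divides its determinant.
Step 2: Compute 115 mod 19.
115 = 6 * 19 + 1
Step 3: 115 mod 19 = 1
Step 4: The knot is 19-colorable: no

1


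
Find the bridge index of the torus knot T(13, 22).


The bridge number of T(p,q) is min(p,q).
min(13, 22) = 13

13


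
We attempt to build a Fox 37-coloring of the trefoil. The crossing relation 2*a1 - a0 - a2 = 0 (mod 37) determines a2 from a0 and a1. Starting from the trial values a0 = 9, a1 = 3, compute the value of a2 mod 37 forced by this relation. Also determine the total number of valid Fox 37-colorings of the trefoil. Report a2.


Step 1: Apply the given crossing relation 2*a1 - a0 - a2 = 0 (mod 37).
  a2 = 2*a1 - a0 mod 37
  a2 = 2*3 - 9 mod 37
  a2 = 6 - 9 mod 37
  a2 = -3 mod 37 = 34
Step 2: The trefoil has determinant 3.
  Number of Fox p-colorings (p prime) is p^2 if p = 3, else p.
  Since 37 does not divide 3, only trivial (constant) colorings exist.
  (So the trial a0 = 9, a1 = 3 with a0 != a1 does NOT extend to a valid coloring of the whole trefoil: the other two crossing relations require 3*(a1 - a0) = 0 (mod 37), which fails.)
  Total colorings = 37
Step 3: a2 = 34, total Fox 37-colorings = 37

34


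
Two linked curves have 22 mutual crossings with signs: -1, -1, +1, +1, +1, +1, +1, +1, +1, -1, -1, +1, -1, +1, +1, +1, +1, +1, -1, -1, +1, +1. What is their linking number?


Step 1: Count positive crossings: 15
Step 2: Count negative crossings: 7
Step 3: Sum of signs = 15 - 7 = 8
Step 4: Linking number = sum/2 = 8/2 = 4

4


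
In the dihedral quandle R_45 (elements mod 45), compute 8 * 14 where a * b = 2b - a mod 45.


8 * 14 = 2*14 - 8 mod 45
= 28 - 8 mod 45
= 20 mod 45 = 20

20


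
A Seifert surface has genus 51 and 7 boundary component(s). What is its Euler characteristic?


chi = 2 - 2g - b
= 2 - 2*51 - 7
= 2 - 102 - 7 = -107

-107


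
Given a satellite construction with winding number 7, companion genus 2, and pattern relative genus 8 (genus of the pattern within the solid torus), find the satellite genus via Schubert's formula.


Schubert: g(satellite) = g_rel(pattern) + |winding| * g(companion),
where g_rel(pattern) is the genus of the pattern relative to the solid torus.
= 8 + 7 * 2
= 8 + 14 = 22

22


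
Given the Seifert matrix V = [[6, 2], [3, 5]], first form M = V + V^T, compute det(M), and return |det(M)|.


Step 1: Form V + V^T where V = [[6, 2], [3, 5]]
  V^T = [[6, 3], [2, 5]]
  V + V^T = [[12, 5], [5, 10]]
Step 2: det(V + V^T) = 12*10 - 5*5
  = 120 - 25 = 95
Step 3: Knot determinant = |det(V + V^T)| = |95| = 95

95


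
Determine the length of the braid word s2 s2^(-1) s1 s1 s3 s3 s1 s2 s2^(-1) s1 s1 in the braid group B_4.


The word length counts the number of generators (including inverses).
Listing each generator: s2, s2^(-1), s1, s1, s3, s3, s1, s2, s2^(-1), s1, s1
There are 11 generators in this braid word.

11


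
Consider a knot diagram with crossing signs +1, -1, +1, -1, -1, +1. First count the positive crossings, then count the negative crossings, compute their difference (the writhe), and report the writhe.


Step 1: Count positive crossings (+1).
Positive crossings: 3
Step 2: Count negative crossings (-1).
Negative crossings: 3
Step 3: Writhe = (positive) - (negative)
w = 3 - 3 = 0
Step 4: |w| = 0, and w is zero

0


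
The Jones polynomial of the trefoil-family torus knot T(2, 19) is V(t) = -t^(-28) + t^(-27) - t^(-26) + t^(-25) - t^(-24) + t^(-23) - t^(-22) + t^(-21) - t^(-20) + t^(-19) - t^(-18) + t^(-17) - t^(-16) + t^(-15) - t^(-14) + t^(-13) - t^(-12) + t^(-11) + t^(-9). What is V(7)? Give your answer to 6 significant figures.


Substituting t = 7 into V(t) = -t^(-28) + t^(-27) - t^(-26) + t^(-25) - t^(-24) + t^(-23) - t^(-22) + t^(-21) - t^(-20) + t^(-19) - t^(-18) + t^(-17) - t^(-16) + t^(-15) - t^(-14) + t^(-13) - t^(-12) + t^(-11) + t^(-9):
  (-)t^(-28) = -2.17398e-24
  (+)t^(-27) = 1.52178e-23
  (-)t^(-26) = -1.06525e-22
  (+)t^(-25) = 7.45674e-22
  (-)t^(-24) = -5.21972e-21
  (+)t^(-23) = 3.6538e-20
  (-)t^(-22) = -2.55766e-19
  (+)t^(-21) = 1.79036e-18
  (-)t^(-20) = -1.25325e-17
  (+)t^(-19) = 8.77278e-17
  (-)t^(-18) = -6.14095e-16
  (+)t^(-17) = 4.29866e-15
  (-)t^(-16) = -3.00906e-14
  (+)t^(-15) = 2.10634e-13
  (-)t^(-14) = -1.47444e-12
  (+)t^(-13) = 1.03211e-11
  (-)t^(-12) = -7.22476e-11
  (+)t^(-11) = 5.05733e-10
  (+)t^(-9) = 2.47809e-08
Sum = (-2.17398e-24) + (1.52178e-23) + (-1.06525e-22) + (7.45674e-22) + (-5.21972e-21) + (3.6538e-20) + (-2.55766e-19) + (1.79036e-18) + (-1.25325e-17) + (8.77278e-17) + (-6.14095e-16) + (4.29866e-15) + (-3.00906e-14) + (2.10634e-13) + (-1.47444e-12) + (1.03211e-11) + (-7.22476e-11) + (5.05733e-10) + (2.47809e-08)
= 2.522344887e-08
Rounded to 6 significant figures: 2.52234e-08

2.52234e-08


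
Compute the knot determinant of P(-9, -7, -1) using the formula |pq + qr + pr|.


Step 1: Compute pq + qr + pr.
pq = (-9)*(-7) = 63
qr = (-7)*(-1) = 7
pr = (-9)*(-1) = 9
pq + qr + pr = 63 + 7 + 9 = 79
Step 2: Take absolute value.
det(P(-9,-7,-1)) = |79| = 79

79


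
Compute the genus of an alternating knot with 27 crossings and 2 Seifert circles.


For alternating knots, g = (c - s + 1)/2.
= (27 - 2 + 1)/2
= 26/2 = 13

13


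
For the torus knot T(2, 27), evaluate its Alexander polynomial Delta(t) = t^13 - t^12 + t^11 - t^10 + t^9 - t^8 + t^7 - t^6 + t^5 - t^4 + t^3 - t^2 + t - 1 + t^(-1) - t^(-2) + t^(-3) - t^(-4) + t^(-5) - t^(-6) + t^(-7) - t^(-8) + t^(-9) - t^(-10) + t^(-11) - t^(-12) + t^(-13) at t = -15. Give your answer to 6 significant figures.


Substituting t = -15 into Delta(t) = t^13 - t^12 + t^11 - t^10 + t^9 - t^8 + t^7 - t^6 + t^5 - t^4 + t^3 - t^2 + t - 1 + t^(-1) - t^(-2) + t^(-3) - t^(-4) + t^(-5) - t^(-6) + t^(-7) - t^(-8) + t^(-9) - t^(-10) + t^(-11) - t^(-12) + t^(-13):
Term values: (-1946195068359375) + (-129746337890625) + (-8649755859375) + (-576650390625) + (-38443359375) + (-2562890625) + (-170859375) + (-11390625) + (-759375) + (-50625) + (-3375) + (-225) + (-15) + (-1) + (-0.0666667) + (-0.00444444) + (-0.000296296) + (-1.97531e-05) + (-1.31687e-06) + (-8.77915e-08) + (-5.85277e-09) + (-3.90184e-10) + (-2.60123e-11) + (-1.73415e-12) + (-1.1561e-13) + (-7.70735e-15) + (-5.13823e-16)
Sum = -2.085209002e+15
Rounded to 6 significant figures: -2.08521e+15

-2.08521e+15


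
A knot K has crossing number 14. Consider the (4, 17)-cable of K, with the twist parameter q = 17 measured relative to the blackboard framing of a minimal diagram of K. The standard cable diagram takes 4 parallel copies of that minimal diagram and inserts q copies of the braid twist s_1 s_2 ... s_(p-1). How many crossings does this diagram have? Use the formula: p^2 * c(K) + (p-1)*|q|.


Step 1: Each of the c(K) crossings of the companion diagram becomes p*p = p^2 crossings among the p parallel strands, and each of the |q| twists s_1 s_2 ... s_(p-1) adds (p-1) crossings.
  Crossings = p^2 * c(K) + (p-1)*|q|
Step 2: = 4^2 * 14 + (4-1)*17
Step 3: = 16*14 + 3*17
Step 4: = 224 + 51 = 275

275


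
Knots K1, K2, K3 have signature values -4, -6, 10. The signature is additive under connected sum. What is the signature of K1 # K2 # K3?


The signature is additive under connected sum.
signature(K1 # K2 # K3) = (-4) + (-6) + (10)
= 0

0


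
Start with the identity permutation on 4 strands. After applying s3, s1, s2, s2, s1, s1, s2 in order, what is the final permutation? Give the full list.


Starting with identity [1, 2, 3, 4].
Apply generators in sequence:
  After s3: [1, 2, 4, 3]
  After s1: [2, 1, 4, 3]
  After s2: [2, 4, 1, 3]
  After s2: [2, 1, 4, 3]
  After s1: [1, 2, 4, 3]
  After s1: [2, 1, 4, 3]
  After s2: [2, 4, 1, 3]
Final permutation: [2, 4, 1, 3]

[2, 4, 1, 3]


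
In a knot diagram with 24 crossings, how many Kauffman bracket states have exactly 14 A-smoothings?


We choose which 14 of 24 crossings get A-smoothings.
C(24, 14) = 24! / (14! * 10!)
= 1961256

1961256


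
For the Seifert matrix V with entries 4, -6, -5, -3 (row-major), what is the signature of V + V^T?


Step 1: V + V^T = [[8, -11], [-11, -6]]
Step 2: trace = 2, det = -169
Step 3: Discriminant = 2^2 - 4*(-169) = 680
Step 4: Eigenvalues: 14.0384, -12.0384
Step 5: Signature = (# positive eigenvalues) - (# negative eigenvalues) = 0

0


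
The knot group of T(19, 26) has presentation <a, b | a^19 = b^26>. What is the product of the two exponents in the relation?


The relation is a^19 = b^26.
Product of exponents = 19 * 26
= 494

494


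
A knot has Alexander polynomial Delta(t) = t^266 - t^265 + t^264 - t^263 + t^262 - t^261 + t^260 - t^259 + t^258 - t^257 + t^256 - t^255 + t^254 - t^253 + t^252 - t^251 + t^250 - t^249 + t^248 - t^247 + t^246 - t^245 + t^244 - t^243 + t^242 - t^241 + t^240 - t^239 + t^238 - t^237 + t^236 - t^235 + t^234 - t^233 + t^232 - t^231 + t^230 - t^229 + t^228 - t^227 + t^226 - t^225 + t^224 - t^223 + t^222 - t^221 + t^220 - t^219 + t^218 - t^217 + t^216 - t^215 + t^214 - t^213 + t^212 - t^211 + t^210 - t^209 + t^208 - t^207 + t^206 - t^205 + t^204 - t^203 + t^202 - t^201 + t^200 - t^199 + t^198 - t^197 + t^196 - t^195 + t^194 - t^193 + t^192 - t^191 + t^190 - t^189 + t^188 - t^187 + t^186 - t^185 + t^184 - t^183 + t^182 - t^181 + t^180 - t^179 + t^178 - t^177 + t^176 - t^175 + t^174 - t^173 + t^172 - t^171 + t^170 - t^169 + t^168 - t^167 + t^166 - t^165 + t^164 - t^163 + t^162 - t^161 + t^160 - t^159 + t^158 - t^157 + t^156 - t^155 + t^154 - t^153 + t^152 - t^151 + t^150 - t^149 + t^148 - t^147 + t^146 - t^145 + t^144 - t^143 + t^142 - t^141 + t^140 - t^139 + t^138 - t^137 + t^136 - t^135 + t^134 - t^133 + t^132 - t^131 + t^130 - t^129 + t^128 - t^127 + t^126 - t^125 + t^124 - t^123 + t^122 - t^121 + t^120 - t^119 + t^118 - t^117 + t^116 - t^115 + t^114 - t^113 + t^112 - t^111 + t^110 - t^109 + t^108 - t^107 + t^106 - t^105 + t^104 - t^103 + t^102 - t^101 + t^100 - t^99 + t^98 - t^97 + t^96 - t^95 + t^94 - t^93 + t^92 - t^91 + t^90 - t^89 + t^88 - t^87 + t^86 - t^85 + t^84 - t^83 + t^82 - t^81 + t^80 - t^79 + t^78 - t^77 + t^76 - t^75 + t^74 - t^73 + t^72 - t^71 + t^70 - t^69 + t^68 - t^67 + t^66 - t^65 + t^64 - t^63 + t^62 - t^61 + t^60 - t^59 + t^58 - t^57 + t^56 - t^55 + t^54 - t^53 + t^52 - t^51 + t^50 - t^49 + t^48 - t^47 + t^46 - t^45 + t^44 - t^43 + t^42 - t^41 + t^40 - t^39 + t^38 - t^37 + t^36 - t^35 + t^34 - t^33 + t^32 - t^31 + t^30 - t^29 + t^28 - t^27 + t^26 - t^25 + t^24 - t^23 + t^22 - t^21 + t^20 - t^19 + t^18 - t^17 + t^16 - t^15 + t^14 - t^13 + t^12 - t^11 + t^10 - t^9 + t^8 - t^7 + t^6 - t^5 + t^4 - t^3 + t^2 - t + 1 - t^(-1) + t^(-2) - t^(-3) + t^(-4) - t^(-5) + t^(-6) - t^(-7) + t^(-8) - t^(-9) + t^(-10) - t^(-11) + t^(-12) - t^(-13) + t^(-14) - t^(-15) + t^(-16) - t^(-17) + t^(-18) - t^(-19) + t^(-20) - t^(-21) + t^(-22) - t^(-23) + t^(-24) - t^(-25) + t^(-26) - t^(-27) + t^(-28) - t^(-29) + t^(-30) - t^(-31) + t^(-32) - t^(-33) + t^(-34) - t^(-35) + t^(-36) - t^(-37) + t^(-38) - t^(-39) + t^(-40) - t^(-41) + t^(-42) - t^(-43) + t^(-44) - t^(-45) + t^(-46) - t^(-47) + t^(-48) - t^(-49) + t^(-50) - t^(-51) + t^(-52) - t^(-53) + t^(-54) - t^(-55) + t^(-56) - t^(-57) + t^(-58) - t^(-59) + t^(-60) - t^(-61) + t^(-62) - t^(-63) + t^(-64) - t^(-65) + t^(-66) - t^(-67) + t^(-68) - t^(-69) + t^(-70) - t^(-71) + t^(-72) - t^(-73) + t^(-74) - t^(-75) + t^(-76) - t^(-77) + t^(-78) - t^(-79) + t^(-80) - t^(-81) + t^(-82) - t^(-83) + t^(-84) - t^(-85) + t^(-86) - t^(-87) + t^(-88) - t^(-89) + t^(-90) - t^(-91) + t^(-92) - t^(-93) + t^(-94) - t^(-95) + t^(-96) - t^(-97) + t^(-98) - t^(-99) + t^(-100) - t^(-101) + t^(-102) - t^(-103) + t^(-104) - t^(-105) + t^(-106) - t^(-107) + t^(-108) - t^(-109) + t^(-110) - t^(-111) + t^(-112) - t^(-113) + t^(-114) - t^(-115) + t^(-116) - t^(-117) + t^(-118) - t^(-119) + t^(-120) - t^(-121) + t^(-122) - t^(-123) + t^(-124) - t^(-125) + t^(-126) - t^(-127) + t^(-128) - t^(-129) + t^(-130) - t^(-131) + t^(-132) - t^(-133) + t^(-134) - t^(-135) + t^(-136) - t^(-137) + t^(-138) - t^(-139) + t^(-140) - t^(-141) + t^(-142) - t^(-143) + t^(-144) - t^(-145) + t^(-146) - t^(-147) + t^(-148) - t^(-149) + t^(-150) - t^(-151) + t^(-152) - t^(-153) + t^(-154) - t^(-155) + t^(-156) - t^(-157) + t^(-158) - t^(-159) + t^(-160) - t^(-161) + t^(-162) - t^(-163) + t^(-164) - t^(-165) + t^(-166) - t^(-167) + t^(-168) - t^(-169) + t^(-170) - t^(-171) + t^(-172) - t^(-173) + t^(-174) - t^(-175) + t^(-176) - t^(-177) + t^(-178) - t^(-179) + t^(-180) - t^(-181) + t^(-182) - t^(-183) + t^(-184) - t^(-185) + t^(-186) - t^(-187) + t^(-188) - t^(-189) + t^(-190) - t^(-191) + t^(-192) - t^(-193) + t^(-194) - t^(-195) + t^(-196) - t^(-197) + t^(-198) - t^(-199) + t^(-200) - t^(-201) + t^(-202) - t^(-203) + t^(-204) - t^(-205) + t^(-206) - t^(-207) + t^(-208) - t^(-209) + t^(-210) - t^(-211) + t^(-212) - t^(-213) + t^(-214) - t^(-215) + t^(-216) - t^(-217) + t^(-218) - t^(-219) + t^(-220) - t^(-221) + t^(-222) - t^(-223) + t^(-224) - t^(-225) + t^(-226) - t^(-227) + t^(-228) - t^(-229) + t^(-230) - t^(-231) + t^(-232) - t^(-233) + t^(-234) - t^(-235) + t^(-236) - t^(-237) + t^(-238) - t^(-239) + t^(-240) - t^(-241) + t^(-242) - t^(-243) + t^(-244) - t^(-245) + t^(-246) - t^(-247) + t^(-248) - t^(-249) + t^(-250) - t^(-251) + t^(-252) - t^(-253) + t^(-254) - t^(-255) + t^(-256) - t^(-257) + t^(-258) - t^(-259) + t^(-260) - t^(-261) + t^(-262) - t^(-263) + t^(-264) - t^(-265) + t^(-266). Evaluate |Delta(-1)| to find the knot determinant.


Step 1: The polynomial has 533 terms with alternating signs, exponents from 266 down to -266.
Step 2: Substitute t = -1. The i-th term has coefficient (-1)^i and exponent (m-i),
  so its value is (-1)^i * (-1)^(m-i) = (-1)^m = 1 for every i.
Step 3: All 533 terms equal 1, so Delta(-1) = 533 * (1) = 533
Step 4: |Delta(-1)| = 533

533


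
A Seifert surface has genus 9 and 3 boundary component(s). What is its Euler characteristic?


chi = 2 - 2g - b
= 2 - 2*9 - 3
= 2 - 18 - 3 = -19

-19


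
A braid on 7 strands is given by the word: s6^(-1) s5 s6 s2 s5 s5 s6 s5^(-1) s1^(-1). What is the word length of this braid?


The word length counts the number of generators (including inverses).
Listing each generator: s6^(-1), s5, s6, s2, s5, s5, s6, s5^(-1), s1^(-1)
There are 9 generators in this braid word.

9


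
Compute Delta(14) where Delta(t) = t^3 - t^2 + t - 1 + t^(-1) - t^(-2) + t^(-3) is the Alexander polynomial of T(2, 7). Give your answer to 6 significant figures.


Substituting t = 14 into Delta(t) = t^3 - t^2 + t - 1 + t^(-1) - t^(-2) + t^(-3):
Term values: (2744) + (-196) + (14) + (-1) + (0.0714286) + (-0.00510204) + (0.000364431)
Sum = 2561.066691
Rounded to 6 significant figures: 2561.07

2561.07


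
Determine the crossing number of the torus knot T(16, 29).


For a torus knot T(p, q) with gcd(p,q)=1,
the crossing number is min(p*(q-1), q*(p-1)).
p*(q-1) = 16*28 = 448
q*(p-1) = 29*15 = 435
min(448, 435) = 435

435


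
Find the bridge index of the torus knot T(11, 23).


The bridge number of T(p,q) is min(p,q).
min(11, 23) = 11

11


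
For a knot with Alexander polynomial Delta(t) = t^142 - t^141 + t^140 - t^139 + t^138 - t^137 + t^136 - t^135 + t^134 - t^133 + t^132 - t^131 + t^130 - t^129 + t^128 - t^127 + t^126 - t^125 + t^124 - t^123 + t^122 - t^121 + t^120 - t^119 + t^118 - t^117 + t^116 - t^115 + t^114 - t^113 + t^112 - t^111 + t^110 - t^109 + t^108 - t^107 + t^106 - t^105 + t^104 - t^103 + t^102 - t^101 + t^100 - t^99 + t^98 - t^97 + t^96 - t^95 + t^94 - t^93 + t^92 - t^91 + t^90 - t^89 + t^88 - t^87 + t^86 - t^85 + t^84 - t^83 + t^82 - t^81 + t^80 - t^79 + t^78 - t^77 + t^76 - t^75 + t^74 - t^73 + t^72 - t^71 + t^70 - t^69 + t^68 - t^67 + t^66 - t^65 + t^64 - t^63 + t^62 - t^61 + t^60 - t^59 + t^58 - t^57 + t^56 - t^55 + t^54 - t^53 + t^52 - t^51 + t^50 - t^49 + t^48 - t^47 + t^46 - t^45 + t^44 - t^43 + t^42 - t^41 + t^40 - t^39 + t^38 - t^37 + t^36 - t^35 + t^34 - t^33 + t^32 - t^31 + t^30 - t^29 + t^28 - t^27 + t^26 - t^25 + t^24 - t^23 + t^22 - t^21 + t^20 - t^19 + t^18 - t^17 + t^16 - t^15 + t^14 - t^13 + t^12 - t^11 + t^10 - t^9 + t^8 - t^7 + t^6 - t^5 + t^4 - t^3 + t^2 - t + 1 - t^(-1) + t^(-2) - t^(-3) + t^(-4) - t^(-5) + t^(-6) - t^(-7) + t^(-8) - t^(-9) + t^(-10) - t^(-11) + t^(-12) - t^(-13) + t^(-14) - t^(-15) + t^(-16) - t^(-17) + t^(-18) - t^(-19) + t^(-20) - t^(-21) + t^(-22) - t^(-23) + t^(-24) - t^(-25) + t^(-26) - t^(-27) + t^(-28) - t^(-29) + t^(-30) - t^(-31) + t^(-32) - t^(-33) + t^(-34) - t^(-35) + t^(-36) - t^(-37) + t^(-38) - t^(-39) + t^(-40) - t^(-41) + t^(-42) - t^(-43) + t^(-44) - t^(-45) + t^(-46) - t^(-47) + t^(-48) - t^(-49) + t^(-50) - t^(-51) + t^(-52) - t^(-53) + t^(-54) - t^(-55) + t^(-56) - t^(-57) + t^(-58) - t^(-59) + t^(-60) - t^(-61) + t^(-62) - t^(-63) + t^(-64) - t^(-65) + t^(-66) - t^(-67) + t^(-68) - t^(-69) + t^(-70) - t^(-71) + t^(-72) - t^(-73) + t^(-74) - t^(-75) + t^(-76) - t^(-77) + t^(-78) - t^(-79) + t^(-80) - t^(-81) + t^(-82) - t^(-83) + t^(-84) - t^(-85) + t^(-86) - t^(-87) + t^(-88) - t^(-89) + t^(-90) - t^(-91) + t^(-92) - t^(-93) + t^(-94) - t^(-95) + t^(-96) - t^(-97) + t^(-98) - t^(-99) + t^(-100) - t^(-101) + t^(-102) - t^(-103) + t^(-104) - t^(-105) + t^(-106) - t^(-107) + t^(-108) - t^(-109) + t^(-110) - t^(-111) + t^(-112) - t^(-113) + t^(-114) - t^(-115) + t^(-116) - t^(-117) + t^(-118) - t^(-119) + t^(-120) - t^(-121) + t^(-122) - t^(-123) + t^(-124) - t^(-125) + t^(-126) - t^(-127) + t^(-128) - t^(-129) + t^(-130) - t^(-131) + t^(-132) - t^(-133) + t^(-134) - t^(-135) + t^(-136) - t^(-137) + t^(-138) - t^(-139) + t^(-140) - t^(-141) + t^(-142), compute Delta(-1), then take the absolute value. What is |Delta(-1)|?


Step 1: The polynomial has 285 terms with alternating signs, exponents from 142 down to -142.
Step 2: Substitute t = -1. The i-th term has coefficient (-1)^i and exponent (m-i),
  so its value is (-1)^i * (-1)^(m-i) = (-1)^m = 1 for every i.
Step 3: All 285 terms equal 1, so Delta(-1) = 285 * (1) = 285
Step 4: |Delta(-1)| = 285

285


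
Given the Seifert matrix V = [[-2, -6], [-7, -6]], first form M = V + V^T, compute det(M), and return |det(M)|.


Step 1: Form V + V^T where V = [[-2, -6], [-7, -6]]
  V^T = [[-2, -7], [-6, -6]]
  V + V^T = [[-4, -13], [-13, -12]]
Step 2: det(V + V^T) = (-4)*(-12) - (-13)*(-13)
  = 48 - 169 = -121
Step 3: Knot determinant = |det(V + V^T)| = |-121| = 121

121


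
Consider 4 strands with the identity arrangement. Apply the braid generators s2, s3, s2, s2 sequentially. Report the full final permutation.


Starting with identity [1, 2, 3, 4].
Apply generators in sequence:
  After s2: [1, 3, 2, 4]
  After s3: [1, 3, 4, 2]
  After s2: [1, 4, 3, 2]
  After s2: [1, 3, 4, 2]
Final permutation: [1, 3, 4, 2]

[1, 3, 4, 2]


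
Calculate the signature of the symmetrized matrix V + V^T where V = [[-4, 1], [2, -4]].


Step 1: V + V^T = [[-8, 3], [3, -8]]
Step 2: trace = -16, det = 55
Step 3: Discriminant = (-16)^2 - 4*55 = 36
Step 4: Eigenvalues: -5, -11
Step 5: Signature = (# positive eigenvalues) - (# negative eigenvalues) = -2

-2


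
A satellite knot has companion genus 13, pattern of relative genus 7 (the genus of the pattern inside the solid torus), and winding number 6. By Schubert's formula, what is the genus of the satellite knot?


Schubert: g(satellite) = g_rel(pattern) + |winding| * g(companion),
where g_rel(pattern) is the genus of the pattern relative to the solid torus.
= 7 + 6 * 13
= 7 + 78 = 85

85


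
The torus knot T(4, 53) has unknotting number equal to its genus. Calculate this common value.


For a torus knot T(p,q), both the unknotting number and genus equal (p-1)(q-1)/2.
= (4-1)(53-1)/2
= 3*52/2
= 156/2 = 78

78


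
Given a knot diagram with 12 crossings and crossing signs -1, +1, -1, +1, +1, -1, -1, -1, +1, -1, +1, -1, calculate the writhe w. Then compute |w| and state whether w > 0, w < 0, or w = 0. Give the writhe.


Step 1: Count positive crossings (+1).
Positive crossings: 5
Step 2: Count negative crossings (-1).
Negative crossings: 7
Step 3: Writhe = (positive) - (negative)
w = 5 - 7 = -2
Step 4: |w| = 2, and w is negative

-2


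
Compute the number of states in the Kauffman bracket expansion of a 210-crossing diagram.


Each crossing contributes 2 choices (A-smoothing or B-smoothing).
Total states = 2^210 = 1645504557321206042154969182557350504982735865633579863348609024

1645504557321206042154969182557350504982735865633579863348609024


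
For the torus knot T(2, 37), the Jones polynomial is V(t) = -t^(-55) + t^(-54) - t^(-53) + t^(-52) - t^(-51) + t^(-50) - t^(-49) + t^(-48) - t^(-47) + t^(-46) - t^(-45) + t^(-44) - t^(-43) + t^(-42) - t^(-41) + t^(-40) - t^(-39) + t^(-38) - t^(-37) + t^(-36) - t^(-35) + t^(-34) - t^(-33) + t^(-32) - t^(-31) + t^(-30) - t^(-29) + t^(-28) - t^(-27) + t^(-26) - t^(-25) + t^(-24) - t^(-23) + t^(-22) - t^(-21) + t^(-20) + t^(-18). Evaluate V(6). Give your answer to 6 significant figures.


Substituting t = 6 into V(t) = -t^(-55) + t^(-54) - t^(-53) + t^(-52) - t^(-51) + t^(-50) - t^(-49) + t^(-48) - t^(-47) + t^(-46) - t^(-45) + t^(-44) - t^(-43) + t^(-42) - t^(-41) + t^(-40) - t^(-39) + t^(-38) - t^(-37) + t^(-36) - t^(-35) + t^(-34) - t^(-33) + t^(-32) - t^(-31) + t^(-30) - t^(-29) + t^(-28) - t^(-27) + t^(-26) - t^(-25) + t^(-24) - t^(-23) + t^(-22) - t^(-21) + t^(-20) + t^(-18):
  (-)t^(-55) = -1.59104e-43
  (+)t^(-54) = 9.54624e-43
  (-)t^(-53) = -5.72775e-42
  (+)t^(-52) = 3.43665e-41
  (-)t^(-51) = -2.06199e-40
  (+)t^(-50) = 1.23719e-39
  (-)t^(-49) = -7.42316e-39
  (+)t^(-48) = 4.4539e-38
  (-)t^(-47) = -2.67234e-37
  (+)t^(-46) = 1.6034e-36
  (-)t^(-45) = -9.62041e-36
  (+)t^(-44) = 5.77225e-35
  (-)t^(-43) = -3.46335e-34
  (+)t^(-42) = 2.07801e-33
  (-)t^(-41) = -1.24681e-32
  (+)t^(-40) = 7.48083e-32
  (-)t^(-39) = -4.4885e-31
  (+)t^(-38) = 2.6931e-30
  (-)t^(-37) = -1.61586e-29
  (+)t^(-36) = 9.69516e-29
  (-)t^(-35) = -5.8171e-28
  (+)t^(-34) = 3.49026e-27
  (-)t^(-33) = -2.09415e-26
  (+)t^(-32) = 1.25649e-25
  (-)t^(-31) = -7.53896e-25
  (+)t^(-30) = 4.52337e-24
  (-)t^(-29) = -2.71402e-23
  (+)t^(-28) = 1.62841e-22
  (-)t^(-27) = -9.77049e-22
  (+)t^(-26) = 5.86229e-21
  (-)t^(-25) = -3.51738e-20
  (+)t^(-24) = 2.11043e-19
  (-)t^(-23) = -1.26626e-18
  (+)t^(-22) = 7.59753e-18
  (-)t^(-21) = -4.55852e-17
  (+)t^(-20) = 2.73511e-16
  (+)t^(-18) = 9.8464e-15
Sum = (-1.59104e-43) + (9.54624e-43) + (-5.72775e-42) + (3.43665e-41) + (-2.06199e-40) + (1.23719e-39) + (-7.42316e-39) + (4.4539e-38) + (-2.67234e-37) + (1.6034e-36) + (-9.62041e-36) + (5.77225e-35) + (-3.46335e-34) + (2.07801e-33) + (-1.24681e-32) + (7.48083e-32) + (-4.4885e-31) + (2.6931e-30) + (-1.61586e-29) + (9.69516e-29) + (-5.8171e-28) + (3.49026e-27) + (-2.09415e-26) + (1.25649e-25) + (-7.53896e-25) + (4.52337e-24) + (-2.71402e-23) + (1.62841e-22) + (-9.77049e-22) + (5.86229e-21) + (-3.51738e-20) + (2.11043e-19) + (-1.26626e-18) + (7.59753e-18) + (-4.55852e-17) + (2.73511e-16) + (9.8464e-15)
= 1.008083853e-14
Rounded to 6 significant figures: 1.00808e-14

1.00808e-14


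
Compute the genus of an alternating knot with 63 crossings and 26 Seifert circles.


For alternating knots, g = (c - s + 1)/2.
= (63 - 26 + 1)/2
= 38/2 = 19

19


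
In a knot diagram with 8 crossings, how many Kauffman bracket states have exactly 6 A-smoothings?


We choose which 6 of 8 crossings get A-smoothings.
C(8, 6) = 8! / (6! * 2!)
= 28

28


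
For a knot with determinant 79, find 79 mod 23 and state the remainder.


Step 1: A knot is p-colorable if and only if p divides its determinant.
Step 2: Compute 79 mod 23.
79 = 3 * 23 + 10
Step 3: 79 mod 23 = 10
Step 4: The knot is 23-colorable: no

10


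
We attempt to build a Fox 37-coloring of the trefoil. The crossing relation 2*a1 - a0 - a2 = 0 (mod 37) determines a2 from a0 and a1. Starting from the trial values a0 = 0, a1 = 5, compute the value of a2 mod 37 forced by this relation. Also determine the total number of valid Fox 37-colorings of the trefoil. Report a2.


Step 1: Apply the given crossing relation 2*a1 - a0 - a2 = 0 (mod 37).
  a2 = 2*a1 - a0 mod 37
  a2 = 2*5 - 0 mod 37
  a2 = 10 - 0 mod 37
  a2 = 10 mod 37 = 10
Step 2: The trefoil has determinant 3.
  Number of Fox p-colorings (p prime) is p^2 if p = 3, else p.
  Since 37 does not divide 3, only trivial (constant) colorings exist.
  (So the trial a0 = 0, a1 = 5 with a0 != a1 does NOT extend to a valid coloring of the whole trefoil: the other two crossing relations require 3*(a1 - a0) = 0 (mod 37), which fails.)
  Total colorings = 37
Step 3: a2 = 10, total Fox 37-colorings = 37

10


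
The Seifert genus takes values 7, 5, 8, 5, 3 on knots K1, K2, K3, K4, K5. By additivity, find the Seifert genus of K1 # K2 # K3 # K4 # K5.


The Seifert genus is additive under connected sum.
Seifert genus(K1 # K2 # K3 # K4 # K5) = (7) + (5) + (8) + (5) + (3)
= 28

28


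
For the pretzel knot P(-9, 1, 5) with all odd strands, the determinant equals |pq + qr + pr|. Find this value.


Step 1: Compute pq + qr + pr.
pq = (-9)*1 = -9
qr = 1*5 = 5
pr = (-9)*5 = -45
pq + qr + pr = -9 + 5 + (-45) = -49
Step 2: Take absolute value.
det(P(-9,1,5)) = |-49| = 49

49


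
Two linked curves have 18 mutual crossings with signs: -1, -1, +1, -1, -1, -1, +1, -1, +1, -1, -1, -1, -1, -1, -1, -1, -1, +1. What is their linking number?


Step 1: Count positive crossings: 4
Step 2: Count negative crossings: 14
Step 3: Sum of signs = 4 - 14 = -10
Step 4: Linking number = sum/2 = -10/2 = -5

-5


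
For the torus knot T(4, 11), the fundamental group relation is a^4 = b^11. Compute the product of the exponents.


The relation is a^4 = b^11.
Product of exponents = 4 * 11
= 44

44


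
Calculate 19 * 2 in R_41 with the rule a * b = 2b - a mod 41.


19 * 2 = 2*2 - 19 mod 41
= 4 - 19 mod 41
= -15 mod 41 = 26

26


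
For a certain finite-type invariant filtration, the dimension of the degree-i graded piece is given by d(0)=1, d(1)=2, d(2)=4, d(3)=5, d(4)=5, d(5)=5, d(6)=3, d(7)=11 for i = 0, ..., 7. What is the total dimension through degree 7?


Total dimension = d(0) + d(1) + ... + d(7)
= 1 + 2 + 4 + 5 + 5 + 5 + 3 + 11
= 36

36


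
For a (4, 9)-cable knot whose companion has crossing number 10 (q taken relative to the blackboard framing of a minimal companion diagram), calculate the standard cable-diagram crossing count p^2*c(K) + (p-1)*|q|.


Step 1: Each of the c(K) crossings of the companion diagram becomes p*p = p^2 crossings among the p parallel strands, and each of the |q| twists s_1 s_2 ... s_(p-1) adds (p-1) crossings.
  Crossings = p^2 * c(K) + (p-1)*|q|
Step 2: = 4^2 * 10 + (4-1)*9
Step 3: = 16*10 + 3*9
Step 4: = 160 + 27 = 187

187


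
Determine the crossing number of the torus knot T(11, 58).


For a torus knot T(p, q) with gcd(p,q)=1,
the crossing number is min(p*(q-1), q*(p-1)).
p*(q-1) = 11*57 = 627
q*(p-1) = 58*10 = 580
min(627, 580) = 580

580
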